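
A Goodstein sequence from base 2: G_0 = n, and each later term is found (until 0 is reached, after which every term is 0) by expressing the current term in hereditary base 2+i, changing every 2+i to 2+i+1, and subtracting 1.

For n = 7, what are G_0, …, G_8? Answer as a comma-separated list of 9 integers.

7, 30, 259, 3127, 46657, 823543, 16777215, 37665879, 77777775

(0) 7|_2 = 2^2 + 2 + 1 ↦ 3^3 + 3 + 1|_3 = 31 ⇒ 30
(1) 30|_3 = 3^3 + 3 ↦ 4^4 + 4|_4 = 260 ⇒ 259
(2) 259|_4 = 4^4 + 3 ↦ 5^5 + 3|_5 = 3128 ⇒ 3127
(3) 3127|_5 = 5^5 + 2 ↦ 6^6 + 2|_6 = 46658 ⇒ 46657
(4) 46657|_6 = 6^6 + 1 ↦ 7^7 + 1|_7 = 823544 ⇒ 823543
(5) 823543|_7 = 7^7 ↦ 8^8|_8 = 16777216 ⇒ 16777215
(6) 16777215|_8 = 7·8^7 + 7·8^6 + 7·8^5 + 7·8^4 + 7·8^3 + 7·8^2 + 7·8 + 7 ↦ 7·9^7 + 7·9^6 + 7·9^5 + 7·9^4 + 7·9^3 + 7·9^2 + 7·9 + 7|_9 = 37665880 ⇒ 37665879
(7) 37665879|_9 = 7·9^7 + 7·9^6 + 7·9^5 + 7·9^4 + 7·9^3 + 7·9^2 + 7·9 + 6 ↦ 7·10^7 + 7·10^6 + 7·10^5 + 7·10^4 + 7·10^3 + 7·10^2 + 7·10 + 6|_10 = 77777776 ⇒ 77777775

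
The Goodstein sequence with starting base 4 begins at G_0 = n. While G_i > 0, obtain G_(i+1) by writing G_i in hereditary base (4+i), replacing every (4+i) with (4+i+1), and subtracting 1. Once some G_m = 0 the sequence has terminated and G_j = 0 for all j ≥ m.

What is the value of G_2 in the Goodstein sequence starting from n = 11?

G_0=11  [base 4] 2·4 + 3  →[4↦5]→  2·5 + 3 = 13  −1 ⇒ G_1=12
G_1=12  [base 5] 2·5 + 2  →[5↦6]→  2·6 + 2 = 14  −1 ⇒ G_2=13
G_2=13  [base 6] 2·6 + 1  →[6↦7]→  2·7 + 1 = 15  −1 ⇒ G_3=14

13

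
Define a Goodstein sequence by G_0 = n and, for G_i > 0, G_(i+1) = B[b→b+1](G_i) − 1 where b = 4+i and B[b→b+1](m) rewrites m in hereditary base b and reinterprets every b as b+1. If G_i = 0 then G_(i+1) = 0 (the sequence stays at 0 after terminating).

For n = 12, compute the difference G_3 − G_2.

1

G_0=12  [base 4] 3·4  →[4↦5]→  3·5 = 15  −1 ⇒ G_1=14
G_1=14  [base 5] 2·5 + 4  →[5↦6]→  2·6 + 4 = 16  −1 ⇒ G_2=15
G_2=15  [base 6] 2·6 + 3  →[6↦7]→  2·7 + 3 = 17  −1 ⇒ G_3=16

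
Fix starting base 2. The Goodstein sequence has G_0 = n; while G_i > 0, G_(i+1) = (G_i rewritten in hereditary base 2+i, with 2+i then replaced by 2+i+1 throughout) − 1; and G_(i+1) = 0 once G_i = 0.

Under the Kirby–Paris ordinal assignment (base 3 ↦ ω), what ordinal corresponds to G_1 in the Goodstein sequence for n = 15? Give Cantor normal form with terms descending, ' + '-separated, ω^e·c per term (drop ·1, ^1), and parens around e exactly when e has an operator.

ω^(ω + 1) + ω^ω + ω

G_0=15  [base 2] 2^(2 + 1) + 2^2 + 2 + 1  →[2↦3]→  3^(3 + 1) + 3^3 + 3 + 1 = 112  −1 ⇒ G_1=111
G_1=111  [base 3] 3^(3 + 1) + 3^3 + 3  →[3↦4]→  4^(4 + 1) + 4^4 + 4 = 1284  −1 ⇒ G_2=1283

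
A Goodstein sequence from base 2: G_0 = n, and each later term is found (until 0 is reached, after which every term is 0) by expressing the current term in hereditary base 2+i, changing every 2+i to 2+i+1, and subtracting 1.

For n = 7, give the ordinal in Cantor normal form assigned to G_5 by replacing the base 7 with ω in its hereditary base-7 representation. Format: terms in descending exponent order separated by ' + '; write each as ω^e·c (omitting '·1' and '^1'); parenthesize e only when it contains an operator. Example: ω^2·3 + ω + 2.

ω^ω

G_0=7  [base 2] 2^2 + 2 + 1  →[2↦3]→  3^3 + 3 + 1 = 31  −1 ⇒ G_1=30
G_1=30  [base 3] 3^3 + 3  →[3↦4]→  4^4 + 4 = 260  −1 ⇒ G_2=259
G_2=259  [base 4] 4^4 + 3  →[4↦5]→  5^5 + 3 = 3128  −1 ⇒ G_3=3127
G_3=3127  [base 5] 5^5 + 2  →[5↦6]→  6^6 + 2 = 46658  −1 ⇒ G_4=46657
G_4=46657  [base 6] 6^6 + 1  →[6↦7]→  7^7 + 1 = 823544  −1 ⇒ G_5=823543
G_5=823543  [base 7] 7^7  →[7↦8]→  8^8 = 16777216  −1 ⇒ G_6=16777215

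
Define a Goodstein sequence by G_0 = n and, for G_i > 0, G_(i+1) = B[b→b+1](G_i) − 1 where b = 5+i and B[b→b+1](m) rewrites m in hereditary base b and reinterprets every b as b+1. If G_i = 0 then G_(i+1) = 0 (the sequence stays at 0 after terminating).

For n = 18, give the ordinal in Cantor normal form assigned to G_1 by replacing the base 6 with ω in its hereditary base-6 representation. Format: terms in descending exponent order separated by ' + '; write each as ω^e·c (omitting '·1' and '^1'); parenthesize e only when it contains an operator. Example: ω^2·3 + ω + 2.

ω·3 + 2

step 0: 18 = 3·5 + 3; sub 6 for 5: 3·6 + 3; = 21; G_1 = 21−1 = 20
step 1: 20 = 3·6 + 2; sub 7 for 6: 3·7 + 2; = 23; G_2 = 23−1 = 22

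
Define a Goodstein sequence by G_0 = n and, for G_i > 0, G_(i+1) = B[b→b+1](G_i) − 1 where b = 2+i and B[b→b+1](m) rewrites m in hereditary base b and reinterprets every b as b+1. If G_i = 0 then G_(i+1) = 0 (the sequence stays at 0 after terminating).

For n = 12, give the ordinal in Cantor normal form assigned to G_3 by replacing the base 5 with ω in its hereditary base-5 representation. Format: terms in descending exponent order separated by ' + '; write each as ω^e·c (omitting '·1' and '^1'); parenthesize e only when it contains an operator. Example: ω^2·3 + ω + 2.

ω^(ω + 1) + ω^2·2 + ω·2

G_0 = 12. HB_2(12) = 2^(2 + 1) + 2^2. Bump = 108. G_1 = 107.
G_1 = 107. HB_3(107) = 3^(3 + 1) + 2·3^2 + 2·3 + 2. Bump = 1066. G_2 = 1065.
G_2 = 1065. HB_4(1065) = 4^(4 + 1) + 2·4^2 + 2·4 + 1. Bump = 15686. G_3 = 15685.
G_3 = 15685. HB_5(15685) = 5^(5 + 1) + 2·5^2 + 2·5. Bump = 280020. G_4 = 280019.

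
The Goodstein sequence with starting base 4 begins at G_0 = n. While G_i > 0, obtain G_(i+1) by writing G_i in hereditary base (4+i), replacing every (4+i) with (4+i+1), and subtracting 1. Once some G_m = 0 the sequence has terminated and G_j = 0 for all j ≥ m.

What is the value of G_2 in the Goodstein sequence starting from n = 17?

17 —HB4→ 4^2 + 1 —bump→ 5^2 + 1 = 26 —(−1)→ 25
25 —HB5→ 5^2 —bump→ 6^2 = 36 —(−1)→ 35

35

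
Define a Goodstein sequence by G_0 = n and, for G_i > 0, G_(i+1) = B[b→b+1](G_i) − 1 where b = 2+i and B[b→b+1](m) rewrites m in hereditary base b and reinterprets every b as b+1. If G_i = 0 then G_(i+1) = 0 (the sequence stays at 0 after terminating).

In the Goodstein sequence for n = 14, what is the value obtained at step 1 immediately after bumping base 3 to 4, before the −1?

step 0: 14 = 2^(2 + 1) + 2^2 + 2; sub 3 for 2: 3^(3 + 1) + 3^3 + 3; = 111; G_1 = 111−1 = 110
step 1: 110 = 3^(3 + 1) + 3^3 + 2; sub 4 for 3: 4^(4 + 1) + 4^4 + 2; = 1282; G_2 = 1282−1 = 1281

1282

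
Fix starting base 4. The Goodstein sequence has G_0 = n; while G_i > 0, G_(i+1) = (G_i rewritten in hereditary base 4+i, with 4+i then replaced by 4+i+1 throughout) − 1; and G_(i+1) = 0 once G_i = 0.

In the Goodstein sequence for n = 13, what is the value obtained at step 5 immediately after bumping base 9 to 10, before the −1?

i=0: 13 = 3·4 + 1 (b=4); 4→5: 3·5 + 1 = 16; 16−1 = 15
i=1: 15 = 3·5 (b=5); 5→6: 3·6 = 18; 18−1 = 17
i=2: 17 = 2·6 + 5 (b=6); 6→7: 2·7 + 5 = 19; 19−1 = 18
i=3: 18 = 2·7 + 4 (b=7); 7→8: 2·8 + 4 = 20; 20−1 = 19
i=4: 19 = 2·8 + 3 (b=8); 8→9: 2·9 + 3 = 21; 21−1 = 20

22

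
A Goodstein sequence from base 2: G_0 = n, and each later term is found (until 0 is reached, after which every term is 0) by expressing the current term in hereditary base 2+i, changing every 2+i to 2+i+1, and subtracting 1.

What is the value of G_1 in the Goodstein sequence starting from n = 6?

29

(0) 6|_2 = 2^2 + 2 ↦ 3^3 + 3|_3 = 30 ⇒ 29
(1) 29|_3 = 3^3 + 2 ↦ 4^4 + 2|_4 = 258 ⇒ 257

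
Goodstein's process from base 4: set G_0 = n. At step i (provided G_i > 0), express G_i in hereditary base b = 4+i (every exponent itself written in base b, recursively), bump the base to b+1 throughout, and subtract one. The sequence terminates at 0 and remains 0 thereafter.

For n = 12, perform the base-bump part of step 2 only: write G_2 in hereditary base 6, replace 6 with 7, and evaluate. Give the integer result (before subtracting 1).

17

step 0: 12 = 3·4; sub 5 for 4: 3·5; = 15; G_1 = 15−1 = 14
step 1: 14 = 2·5 + 4; sub 6 for 5: 2·6 + 4; = 16; G_2 = 16−1 = 15
step 2: 15 = 2·6 + 3; sub 7 for 6: 2·7 + 3; = 17; G_3 = 17−1 = 16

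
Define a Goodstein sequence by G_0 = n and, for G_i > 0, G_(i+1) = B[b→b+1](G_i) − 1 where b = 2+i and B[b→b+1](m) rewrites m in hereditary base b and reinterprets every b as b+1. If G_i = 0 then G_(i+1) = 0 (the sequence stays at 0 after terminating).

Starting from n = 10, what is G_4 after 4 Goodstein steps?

i=0: 10 = 2^(2 + 1) + 2 (b=2); 2→3: 3^(3 + 1) + 3 = 84; 84−1 = 83
i=1: 83 = 3^(3 + 1) + 2 (b=3); 3→4: 4^(4 + 1) + 2 = 1026; 1026−1 = 1025
i=2: 1025 = 4^(4 + 1) + 1 (b=4); 4→5: 5^(5 + 1) + 1 = 15626; 15626−1 = 15625
i=3: 15625 = 5^(5 + 1) (b=5); 5→6: 6^(6 + 1) = 279936; 279936−1 = 279935
i=4: 279935 = 5·6^6 + 5·6^5 + 5·6^4 + 5·6^3 + 5·6^2 + 5·6 + 5 (b=6); 6→7: 5·7^7 + 5·7^5 + 5·7^4 + 5·7^3 + 5·7^2 + 5·7 + 5 = 4215755; 4215755−1 = 4215754

279935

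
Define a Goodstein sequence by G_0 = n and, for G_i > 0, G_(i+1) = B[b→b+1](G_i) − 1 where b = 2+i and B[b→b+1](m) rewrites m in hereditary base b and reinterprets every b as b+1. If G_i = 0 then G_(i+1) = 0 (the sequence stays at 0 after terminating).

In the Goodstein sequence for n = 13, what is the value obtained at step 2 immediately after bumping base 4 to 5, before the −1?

16093

13 —HB2→ 2^(2 + 1) + 2^2 + 1 —bump→ 3^(3 + 1) + 3^3 + 1 = 109 —(−1)→ 108
108 —HB3→ 3^(3 + 1) + 3^3 —bump→ 4^(4 + 1) + 4^4 = 1280 —(−1)→ 1279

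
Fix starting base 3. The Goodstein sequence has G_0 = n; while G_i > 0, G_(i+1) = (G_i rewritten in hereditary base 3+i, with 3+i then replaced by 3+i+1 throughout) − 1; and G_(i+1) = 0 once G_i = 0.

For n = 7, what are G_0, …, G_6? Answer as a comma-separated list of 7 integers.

base 3: 7 = 2·3 + 1; at 4: 2·4 + 1 = 9; next = 8
base 4: 8 = 2·4; at 5: 2·5 = 10; next = 9
base 5: 9 = 5 + 4; at 6: 6 + 4 = 10; next = 9
base 6: 9 = 6 + 3; at 7: 7 + 3 = 10; next = 9
base 7: 9 = 7 + 2; at 8: 8 + 2 = 10; next = 9
base 8: 9 = 8 + 1; at 9: 9 + 1 = 10; next = 9

7, 8, 9, 9, 9, 9, 9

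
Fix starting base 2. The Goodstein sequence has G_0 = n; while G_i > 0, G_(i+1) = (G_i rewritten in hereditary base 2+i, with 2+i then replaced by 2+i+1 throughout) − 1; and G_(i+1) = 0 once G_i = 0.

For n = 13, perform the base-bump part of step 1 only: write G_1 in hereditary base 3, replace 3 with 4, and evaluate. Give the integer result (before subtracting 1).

[0] 13 ≡ 2^(2 + 1) + 2^2 + 1 (base 2). Lift 3: 109. −1: 108.
[1] 108 ≡ 3^(3 + 1) + 3^3 (base 3). Lift 4: 1280. −1: 1279.

1280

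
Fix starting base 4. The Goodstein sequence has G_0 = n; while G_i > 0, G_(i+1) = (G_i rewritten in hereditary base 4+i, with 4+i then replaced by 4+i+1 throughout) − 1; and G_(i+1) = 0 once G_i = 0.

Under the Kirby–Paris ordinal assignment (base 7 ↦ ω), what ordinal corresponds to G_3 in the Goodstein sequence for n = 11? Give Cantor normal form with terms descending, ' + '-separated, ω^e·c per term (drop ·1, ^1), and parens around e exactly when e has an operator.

G_0 = 11. HB_4(11) = 2·4 + 3. Bump = 13. G_1 = 12.
G_1 = 12. HB_5(12) = 2·5 + 2. Bump = 14. G_2 = 13.
G_2 = 13. HB_6(13) = 2·6 + 1. Bump = 15. G_3 = 14.
G_3 = 14. HB_7(14) = 2·7. Bump = 16. G_4 = 15.

ω·2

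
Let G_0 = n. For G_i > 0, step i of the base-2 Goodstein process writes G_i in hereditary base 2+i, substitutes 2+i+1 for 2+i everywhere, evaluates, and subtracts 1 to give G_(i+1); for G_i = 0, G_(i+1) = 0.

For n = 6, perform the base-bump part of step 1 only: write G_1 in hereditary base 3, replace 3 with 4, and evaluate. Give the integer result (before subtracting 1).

258

(0) 6|_2 = 2^2 + 2 ↦ 3^3 + 3|_3 = 30 ⇒ 29
(1) 29|_3 = 3^3 + 2 ↦ 4^4 + 2|_4 = 258 ⇒ 257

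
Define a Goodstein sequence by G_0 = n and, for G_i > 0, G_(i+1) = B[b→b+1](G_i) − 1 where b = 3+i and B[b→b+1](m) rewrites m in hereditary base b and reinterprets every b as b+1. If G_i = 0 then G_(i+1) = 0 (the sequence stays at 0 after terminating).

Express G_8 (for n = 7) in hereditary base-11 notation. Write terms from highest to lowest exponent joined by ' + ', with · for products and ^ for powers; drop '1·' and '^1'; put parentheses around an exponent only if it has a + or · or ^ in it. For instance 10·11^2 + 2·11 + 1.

8

[0] 7 ≡ 2·3 + 1 (base 3). Lift 4: 9. −1: 8.
[1] 8 ≡ 2·4 (base 4). Lift 5: 10. −1: 9.
[2] 9 ≡ 5 + 4 (base 5). Lift 6: 10. −1: 9.
[3] 9 ≡ 6 + 3 (base 6). Lift 7: 10. −1: 9.
[4] 9 ≡ 7 + 2 (base 7). Lift 8: 10. −1: 9.
[5] 9 ≡ 8 + 1 (base 8). Lift 9: 10. −1: 9.
[6] 9 ≡ 9 (base 9). Lift 10: 10. −1: 9.
[7] 9 ≡ 9 (base 10). Lift 11: 9. −1: 8.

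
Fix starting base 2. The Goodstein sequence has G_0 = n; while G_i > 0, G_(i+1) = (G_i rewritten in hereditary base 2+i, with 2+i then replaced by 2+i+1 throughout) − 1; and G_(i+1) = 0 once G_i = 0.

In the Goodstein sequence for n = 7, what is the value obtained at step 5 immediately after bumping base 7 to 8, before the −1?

7 —HB2→ 2^2 + 2 + 1 —bump→ 3^3 + 3 + 1 = 31 —(−1)→ 30
30 —HB3→ 3^3 + 3 —bump→ 4^4 + 4 = 260 —(−1)→ 259
259 —HB4→ 4^4 + 3 —bump→ 5^5 + 3 = 3128 —(−1)→ 3127
3127 —HB5→ 5^5 + 2 —bump→ 6^6 + 2 = 46658 —(−1)→ 46657
46657 —HB6→ 6^6 + 1 —bump→ 7^7 + 1 = 823544 —(−1)→ 823543
823543 —HB7→ 7^7 —bump→ 8^8 = 16777216 —(−1)→ 16777215

16777216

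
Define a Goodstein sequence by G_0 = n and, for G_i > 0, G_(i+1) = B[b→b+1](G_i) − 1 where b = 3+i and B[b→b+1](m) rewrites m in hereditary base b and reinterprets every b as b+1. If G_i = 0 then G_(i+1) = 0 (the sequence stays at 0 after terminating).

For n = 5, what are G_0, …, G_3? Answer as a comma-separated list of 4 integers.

5, 5, 5, 5

step 0: 5 = 3 + 2; sub 4 for 3: 4 + 2; = 6; G_1 = 6−1 = 5
step 1: 5 = 4 + 1; sub 5 for 4: 5 + 1; = 6; G_2 = 6−1 = 5
step 2: 5 = 5; sub 6 for 5: 6; = 6; G_3 = 6−1 = 5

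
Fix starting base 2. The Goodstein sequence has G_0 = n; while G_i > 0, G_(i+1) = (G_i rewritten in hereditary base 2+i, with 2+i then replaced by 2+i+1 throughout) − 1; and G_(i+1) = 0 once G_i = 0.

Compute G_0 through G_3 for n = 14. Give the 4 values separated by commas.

14, 110, 1281, 18750

14 —HB2→ 2^(2 + 1) + 2^2 + 2 —bump→ 3^(3 + 1) + 3^3 + 3 = 111 —(−1)→ 110
110 —HB3→ 3^(3 + 1) + 3^3 + 2 —bump→ 4^(4 + 1) + 4^4 + 2 = 1282 —(−1)→ 1281
1281 —HB4→ 4^(4 + 1) + 4^4 + 1 —bump→ 5^(5 + 1) + 5^5 + 1 = 18751 —(−1)→ 18750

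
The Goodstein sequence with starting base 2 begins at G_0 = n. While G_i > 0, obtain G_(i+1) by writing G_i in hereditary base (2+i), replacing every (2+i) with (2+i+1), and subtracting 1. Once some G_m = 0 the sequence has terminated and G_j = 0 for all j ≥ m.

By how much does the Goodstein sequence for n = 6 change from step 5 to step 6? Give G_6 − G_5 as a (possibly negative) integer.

G_0 = 6. HB_2(6) = 2^2 + 2. Bump = 30. G_1 = 29.
G_1 = 29. HB_3(29) = 3^3 + 2. Bump = 258. G_2 = 257.
G_2 = 257. HB_4(257) = 4^4 + 1. Bump = 3126. G_3 = 3125.
G_3 = 3125. HB_5(3125) = 5^5. Bump = 46656. G_4 = 46655.
G_4 = 46655. HB_6(46655) = 5·6^5 + 5·6^4 + 5·6^3 + 5·6^2 + 5·6 + 5. Bump = 98040. G_5 = 98039.
G_5 = 98039. HB_7(98039) = 5·7^5 + 5·7^4 + 5·7^3 + 5·7^2 + 5·7 + 4. Bump = 187244. G_6 = 187243.

89204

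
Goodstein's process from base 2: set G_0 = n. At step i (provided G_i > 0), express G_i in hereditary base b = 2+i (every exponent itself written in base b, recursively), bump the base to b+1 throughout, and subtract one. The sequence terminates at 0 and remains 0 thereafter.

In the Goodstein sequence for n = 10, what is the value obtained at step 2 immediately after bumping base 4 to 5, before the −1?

15626

G_0=10  [base 2] 2^(2 + 1) + 2  →[2↦3]→  3^(3 + 1) + 3 = 84  −1 ⇒ G_1=83
G_1=83  [base 3] 3^(3 + 1) + 2  →[3↦4]→  4^(4 + 1) + 2 = 1026  −1 ⇒ G_2=1025
G_2=1025  [base 4] 4^(4 + 1) + 1  →[4↦5]→  5^(5 + 1) + 1 = 15626  −1 ⇒ G_3=15625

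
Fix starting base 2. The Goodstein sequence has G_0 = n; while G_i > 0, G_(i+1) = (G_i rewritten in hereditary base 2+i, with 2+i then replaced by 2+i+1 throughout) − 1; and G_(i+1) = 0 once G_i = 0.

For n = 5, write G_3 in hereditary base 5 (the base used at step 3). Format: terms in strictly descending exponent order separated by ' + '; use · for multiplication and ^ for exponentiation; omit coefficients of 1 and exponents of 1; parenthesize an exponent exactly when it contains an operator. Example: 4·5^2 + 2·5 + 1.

i=0: 5 = 2^2 + 1 (b=2); 2→3: 3^3 + 1 = 28; 28−1 = 27
i=1: 27 = 3^3 (b=3); 3→4: 4^4 = 256; 256−1 = 255
i=2: 255 = 3·4^3 + 3·4^2 + 3·4 + 3 (b=4); 4→5: 3·5^3 + 3·5^2 + 3·5 + 3 = 468; 468−1 = 467
i=3: 467 = 3·5^3 + 3·5^2 + 3·5 + 2 (b=5); 5→6: 3·6^3 + 3·6^2 + 3·6 + 2 = 776; 776−1 = 775

3·5^3 + 3·5^2 + 3·5 + 2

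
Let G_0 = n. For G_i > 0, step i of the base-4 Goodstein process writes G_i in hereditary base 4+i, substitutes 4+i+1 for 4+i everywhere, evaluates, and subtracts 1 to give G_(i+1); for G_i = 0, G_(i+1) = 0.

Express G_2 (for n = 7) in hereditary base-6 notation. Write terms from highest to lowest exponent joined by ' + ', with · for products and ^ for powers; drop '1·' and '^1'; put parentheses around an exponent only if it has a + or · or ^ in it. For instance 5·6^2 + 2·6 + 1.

base 4: 7 = 4 + 3; at 5: 5 + 3 = 8; next = 7
base 5: 7 = 5 + 2; at 6: 6 + 2 = 8; next = 7
base 6: 7 = 6 + 1; at 7: 7 + 1 = 8; next = 7

6 + 1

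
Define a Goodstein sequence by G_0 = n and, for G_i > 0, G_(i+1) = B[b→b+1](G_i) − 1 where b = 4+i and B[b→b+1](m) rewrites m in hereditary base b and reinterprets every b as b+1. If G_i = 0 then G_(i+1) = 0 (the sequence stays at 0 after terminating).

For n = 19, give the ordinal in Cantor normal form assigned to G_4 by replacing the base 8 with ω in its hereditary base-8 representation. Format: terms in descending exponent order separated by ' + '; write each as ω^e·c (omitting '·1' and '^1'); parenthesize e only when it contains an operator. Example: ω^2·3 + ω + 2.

ω·7 + 7

i=0: 19 = 4^2 + 3 (b=4); 4→5: 5^2 + 3 = 28; 28−1 = 27
i=1: 27 = 5^2 + 2 (b=5); 5→6: 6^2 + 2 = 38; 38−1 = 37
i=2: 37 = 6^2 + 1 (b=6); 6→7: 7^2 + 1 = 50; 50−1 = 49
i=3: 49 = 7^2 (b=7); 7→8: 8^2 = 64; 64−1 = 63
i=4: 63 = 7·8 + 7 (b=8); 8→9: 7·9 + 7 = 70; 70−1 = 69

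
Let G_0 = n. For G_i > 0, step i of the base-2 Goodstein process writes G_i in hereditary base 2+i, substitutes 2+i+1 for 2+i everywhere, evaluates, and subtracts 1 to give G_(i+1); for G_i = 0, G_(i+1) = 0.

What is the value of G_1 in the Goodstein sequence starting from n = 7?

G_0=7  [base 2] 2^2 + 2 + 1  →[2↦3]→  3^3 + 3 + 1 = 31  −1 ⇒ G_1=30
G_1=30  [base 3] 3^3 + 3  →[3↦4]→  4^4 + 4 = 260  −1 ⇒ G_2=259

30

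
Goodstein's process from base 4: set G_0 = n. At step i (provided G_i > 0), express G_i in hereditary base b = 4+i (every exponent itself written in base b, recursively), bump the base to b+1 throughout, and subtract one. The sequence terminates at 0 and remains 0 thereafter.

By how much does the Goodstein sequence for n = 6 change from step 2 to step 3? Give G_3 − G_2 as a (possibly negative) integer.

base 4: 6 = 4 + 2; at 5: 5 + 2 = 7; next = 6
base 5: 6 = 5 + 1; at 6: 6 + 1 = 7; next = 6
base 6: 6 = 6; at 7: 7 = 7; next = 6

0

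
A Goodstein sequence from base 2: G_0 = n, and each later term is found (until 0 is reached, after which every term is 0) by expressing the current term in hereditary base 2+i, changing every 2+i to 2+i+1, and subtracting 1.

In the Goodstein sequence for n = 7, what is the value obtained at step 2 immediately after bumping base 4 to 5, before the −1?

3128

base 2: 7 = 2^2 + 2 + 1; at 3: 3^3 + 3 + 1 = 31; next = 30
base 3: 30 = 3^3 + 3; at 4: 4^4 + 4 = 260; next = 259
base 4: 259 = 4^4 + 3; at 5: 5^5 + 3 = 3128; next = 3127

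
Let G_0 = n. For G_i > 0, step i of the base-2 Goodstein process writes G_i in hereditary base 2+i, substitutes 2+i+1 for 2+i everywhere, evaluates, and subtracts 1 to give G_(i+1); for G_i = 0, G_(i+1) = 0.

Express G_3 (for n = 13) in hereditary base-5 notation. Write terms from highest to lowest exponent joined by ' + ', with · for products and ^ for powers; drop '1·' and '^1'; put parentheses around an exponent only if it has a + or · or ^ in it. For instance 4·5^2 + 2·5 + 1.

step 0: 13 = 2^(2 + 1) + 2^2 + 1; sub 3 for 2: 3^(3 + 1) + 3^3 + 1; = 109; G_1 = 109−1 = 108
step 1: 108 = 3^(3 + 1) + 3^3; sub 4 for 3: 4^(4 + 1) + 4^4; = 1280; G_2 = 1280−1 = 1279
step 2: 1279 = 4^(4 + 1) + 3·4^3 + 3·4^2 + 3·4 + 3; sub 5 for 4: 5^(5 + 1) + 3·5^3 + 3·5^2 + 3·5 + 3; = 16093; G_3 = 16093−1 = 16092
step 3: 16092 = 5^(5 + 1) + 3·5^3 + 3·5^2 + 3·5 + 2; sub 6 for 5: 6^(6 + 1) + 3·6^3 + 3·6^2 + 3·6 + 2; = 280712; G_4 = 280712−1 = 280711

5^(5 + 1) + 3·5^3 + 3·5^2 + 3·5 + 2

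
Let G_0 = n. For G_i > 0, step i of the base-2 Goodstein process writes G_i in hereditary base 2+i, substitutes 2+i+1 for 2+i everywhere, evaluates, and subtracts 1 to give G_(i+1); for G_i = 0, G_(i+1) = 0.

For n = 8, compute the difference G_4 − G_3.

(0) 8|_2 = 2^(2 + 1) ↦ 3^(3 + 1)|_3 = 81 ⇒ 80
(1) 80|_3 = 2·3^3 + 2·3^2 + 2·3 + 2 ↦ 2·4^4 + 2·4^2 + 2·4 + 2|_4 = 554 ⇒ 553
(2) 553|_4 = 2·4^4 + 2·4^2 + 2·4 + 1 ↦ 2·5^5 + 2·5^2 + 2·5 + 1|_5 = 6311 ⇒ 6310
(3) 6310|_5 = 2·5^5 + 2·5^2 + 2·5 ↦ 2·6^6 + 2·6^2 + 2·6|_6 = 93396 ⇒ 93395

87085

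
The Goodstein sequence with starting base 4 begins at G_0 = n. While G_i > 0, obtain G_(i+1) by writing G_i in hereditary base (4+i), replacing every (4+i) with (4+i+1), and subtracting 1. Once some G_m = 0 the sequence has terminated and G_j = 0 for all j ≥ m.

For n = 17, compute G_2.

35

G_0 = 17. HB_4(17) = 4^2 + 1. Bump = 26. G_1 = 25.
G_1 = 25. HB_5(25) = 5^2. Bump = 36. G_2 = 35.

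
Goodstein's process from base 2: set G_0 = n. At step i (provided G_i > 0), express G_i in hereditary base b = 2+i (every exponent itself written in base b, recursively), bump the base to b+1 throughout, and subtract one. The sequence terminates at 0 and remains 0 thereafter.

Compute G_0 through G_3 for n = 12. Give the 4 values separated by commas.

G_0=12  [base 2] 2^(2 + 1) + 2^2  →[2↦3]→  3^(3 + 1) + 3^3 = 108  −1 ⇒ G_1=107
G_1=107  [base 3] 3^(3 + 1) + 2·3^2 + 2·3 + 2  →[3↦4]→  4^(4 + 1) + 2·4^2 + 2·4 + 2 = 1066  −1 ⇒ G_2=1065
G_2=1065  [base 4] 4^(4 + 1) + 2·4^2 + 2·4 + 1  →[4↦5]→  5^(5 + 1) + 2·5^2 + 2·5 + 1 = 15686  −1 ⇒ G_3=15685

12, 107, 1065, 15685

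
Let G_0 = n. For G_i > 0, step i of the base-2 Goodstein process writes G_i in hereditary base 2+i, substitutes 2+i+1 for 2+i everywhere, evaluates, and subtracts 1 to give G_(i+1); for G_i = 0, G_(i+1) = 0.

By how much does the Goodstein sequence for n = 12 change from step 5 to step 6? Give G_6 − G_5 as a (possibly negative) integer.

128452957

step 0: 12 = 2^(2 + 1) + 2^2; sub 3 for 2: 3^(3 + 1) + 3^3; = 108; G_1 = 108−1 = 107
step 1: 107 = 3^(3 + 1) + 2·3^2 + 2·3 + 2; sub 4 for 3: 4^(4 + 1) + 2·4^2 + 2·4 + 2; = 1066; G_2 = 1066−1 = 1065
step 2: 1065 = 4^(4 + 1) + 2·4^2 + 2·4 + 1; sub 5 for 4: 5^(5 + 1) + 2·5^2 + 2·5 + 1; = 15686; G_3 = 15686−1 = 15685
step 3: 15685 = 5^(5 + 1) + 2·5^2 + 2·5; sub 6 for 5: 6^(6 + 1) + 2·6^2 + 2·6; = 280020; G_4 = 280020−1 = 280019
step 4: 280019 = 6^(6 + 1) + 2·6^2 + 6 + 5; sub 7 for 6: 7^(7 + 1) + 2·7^2 + 7 + 5; = 5764911; G_5 = 5764911−1 = 5764910
step 5: 5764910 = 7^(7 + 1) + 2·7^2 + 7 + 4; sub 8 for 7: 8^(8 + 1) + 2·8^2 + 8 + 4; = 134217868; G_6 = 134217868−1 = 134217867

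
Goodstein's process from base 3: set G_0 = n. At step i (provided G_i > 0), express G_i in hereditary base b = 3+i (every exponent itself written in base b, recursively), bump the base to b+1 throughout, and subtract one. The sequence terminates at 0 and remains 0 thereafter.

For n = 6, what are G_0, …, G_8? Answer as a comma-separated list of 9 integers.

6, 7, 7, 7, 7, 7, 6, 5, 4

G_0 = 6. HB_3(6) = 2·3. Bump = 8. G_1 = 7.
G_1 = 7. HB_4(7) = 4 + 3. Bump = 8. G_2 = 7.
G_2 = 7. HB_5(7) = 5 + 2. Bump = 8. G_3 = 7.
G_3 = 7. HB_6(7) = 6 + 1. Bump = 8. G_4 = 7.
G_4 = 7. HB_7(7) = 7. Bump = 8. G_5 = 7.
G_5 = 7. HB_8(7) = 7. Bump = 7. G_6 = 6.
G_6 = 6. HB_9(6) = 6. Bump = 6. G_7 = 5.
G_7 = 5. HB_10(5) = 5. Bump = 5. G_8 = 4.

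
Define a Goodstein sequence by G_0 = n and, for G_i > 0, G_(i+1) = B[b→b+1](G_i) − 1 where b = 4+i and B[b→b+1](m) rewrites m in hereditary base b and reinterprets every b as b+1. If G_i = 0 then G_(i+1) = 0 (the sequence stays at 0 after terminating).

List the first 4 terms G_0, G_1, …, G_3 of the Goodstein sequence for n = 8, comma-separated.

8 —HB4→ 2·4 —bump→ 2·5 = 10 —(−1)→ 9
9 —HB5→ 5 + 4 —bump→ 6 + 4 = 10 —(−1)→ 9
9 —HB6→ 6 + 3 —bump→ 7 + 3 = 10 —(−1)→ 9

8, 9, 9, 9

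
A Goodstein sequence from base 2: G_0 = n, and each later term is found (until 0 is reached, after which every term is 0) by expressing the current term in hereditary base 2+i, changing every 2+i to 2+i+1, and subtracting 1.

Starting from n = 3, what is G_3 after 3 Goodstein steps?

G_0=3  [base 2] 2 + 1  →[2↦3]→  3 + 1 = 4  −1 ⇒ G_1=3
G_1=3  [base 3] 3  →[3↦4]→  4 = 4  −1 ⇒ G_2=3
G_2=3  [base 4] 3  →[4↦5]→  3 = 3  −1 ⇒ G_3=2
G_3=2  [base 5] 2  →[5↦6]→  2 = 2  −1 ⇒ G_4=1

2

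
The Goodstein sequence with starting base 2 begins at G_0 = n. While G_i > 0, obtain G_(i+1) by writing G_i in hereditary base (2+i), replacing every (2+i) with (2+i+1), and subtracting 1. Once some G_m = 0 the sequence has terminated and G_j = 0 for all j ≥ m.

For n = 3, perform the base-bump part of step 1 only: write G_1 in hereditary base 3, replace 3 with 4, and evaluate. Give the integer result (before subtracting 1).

4

G_0=3  [base 2] 2 + 1  →[2↦3]→  3 + 1 = 4  −1 ⇒ G_1=3
G_1=3  [base 3] 3  →[3↦4]→  4 = 4  −1 ⇒ G_2=3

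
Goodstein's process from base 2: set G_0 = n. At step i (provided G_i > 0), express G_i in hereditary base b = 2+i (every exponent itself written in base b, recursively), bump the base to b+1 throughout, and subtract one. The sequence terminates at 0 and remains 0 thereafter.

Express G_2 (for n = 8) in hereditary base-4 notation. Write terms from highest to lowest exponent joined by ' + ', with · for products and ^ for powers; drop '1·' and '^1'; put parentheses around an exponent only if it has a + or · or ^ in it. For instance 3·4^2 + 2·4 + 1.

(0) 8|_2 = 2^(2 + 1) ↦ 3^(3 + 1)|_3 = 81 ⇒ 80
(1) 80|_3 = 2·3^3 + 2·3^2 + 2·3 + 2 ↦ 2·4^4 + 2·4^2 + 2·4 + 2|_4 = 554 ⇒ 553
(2) 553|_4 = 2·4^4 + 2·4^2 + 2·4 + 1 ↦ 2·5^5 + 2·5^2 + 2·5 + 1|_5 = 6311 ⇒ 6310

2·4^4 + 2·4^2 + 2·4 + 1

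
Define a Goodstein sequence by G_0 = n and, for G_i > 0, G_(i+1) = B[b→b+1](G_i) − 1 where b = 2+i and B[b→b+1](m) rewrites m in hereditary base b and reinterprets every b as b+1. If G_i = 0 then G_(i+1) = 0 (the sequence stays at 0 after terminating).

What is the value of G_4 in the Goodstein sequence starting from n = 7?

46657

(0) 7|_2 = 2^2 + 2 + 1 ↦ 3^3 + 3 + 1|_3 = 31 ⇒ 30
(1) 30|_3 = 3^3 + 3 ↦ 4^4 + 4|_4 = 260 ⇒ 259
(2) 259|_4 = 4^4 + 3 ↦ 5^5 + 3|_5 = 3128 ⇒ 3127
(3) 3127|_5 = 5^5 + 2 ↦ 6^6 + 2|_6 = 46658 ⇒ 46657
(4) 46657|_6 = 6^6 + 1 ↦ 7^7 + 1|_7 = 823544 ⇒ 823543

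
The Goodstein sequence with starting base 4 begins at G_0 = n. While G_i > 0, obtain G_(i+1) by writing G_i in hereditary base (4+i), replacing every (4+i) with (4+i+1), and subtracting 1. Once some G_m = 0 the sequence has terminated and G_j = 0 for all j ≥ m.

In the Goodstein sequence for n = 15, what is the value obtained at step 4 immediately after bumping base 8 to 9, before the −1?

G_0=15  [base 4] 3·4 + 3  →[4↦5]→  3·5 + 3 = 18  −1 ⇒ G_1=17
G_1=17  [base 5] 3·5 + 2  →[5↦6]→  3·6 + 2 = 20  −1 ⇒ G_2=19
G_2=19  [base 6] 3·6 + 1  →[6↦7]→  3·7 + 1 = 22  −1 ⇒ G_3=21
G_3=21  [base 7] 3·7  →[7↦8]→  3·8 = 24  −1 ⇒ G_4=23
G_4=23  [base 8] 2·8 + 7  →[8↦9]→  2·9 + 7 = 25  −1 ⇒ G_5=24

25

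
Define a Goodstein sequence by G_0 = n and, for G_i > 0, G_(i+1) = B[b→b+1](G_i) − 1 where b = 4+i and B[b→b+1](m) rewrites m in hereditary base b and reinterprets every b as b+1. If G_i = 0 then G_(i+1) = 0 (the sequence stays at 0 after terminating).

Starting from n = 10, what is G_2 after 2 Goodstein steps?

step 0: 10 = 2·4 + 2; sub 5 for 4: 2·5 + 2; = 12; G_1 = 12−1 = 11
step 1: 11 = 2·5 + 1; sub 6 for 5: 2·6 + 1; = 13; G_2 = 13−1 = 12
step 2: 12 = 2·6; sub 7 for 6: 2·7; = 14; G_3 = 14−1 = 13

12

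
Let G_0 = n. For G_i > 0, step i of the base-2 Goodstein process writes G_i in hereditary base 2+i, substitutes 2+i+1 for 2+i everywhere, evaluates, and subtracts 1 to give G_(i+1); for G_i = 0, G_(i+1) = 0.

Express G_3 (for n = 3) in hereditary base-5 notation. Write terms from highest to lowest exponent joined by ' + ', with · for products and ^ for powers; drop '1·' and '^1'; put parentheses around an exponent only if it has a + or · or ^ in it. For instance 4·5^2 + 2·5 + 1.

2

[0] 3 ≡ 2 + 1 (base 2). Lift 3: 4. −1: 3.
[1] 3 ≡ 3 (base 3). Lift 4: 4. −1: 3.
[2] 3 ≡ 3 (base 4). Lift 5: 3. −1: 2.
[3] 2 ≡ 2 (base 5). Lift 6: 2. −1: 1.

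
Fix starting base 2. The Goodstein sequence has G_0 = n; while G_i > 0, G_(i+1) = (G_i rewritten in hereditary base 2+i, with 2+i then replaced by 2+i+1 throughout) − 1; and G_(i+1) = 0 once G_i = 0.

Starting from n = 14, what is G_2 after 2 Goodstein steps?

1281

step 0: 14 = 2^(2 + 1) + 2^2 + 2; sub 3 for 2: 3^(3 + 1) + 3^3 + 3; = 111; G_1 = 111−1 = 110
step 1: 110 = 3^(3 + 1) + 3^3 + 2; sub 4 for 3: 4^(4 + 1) + 4^4 + 2; = 1282; G_2 = 1282−1 = 1281
step 2: 1281 = 4^(4 + 1) + 4^4 + 1; sub 5 for 4: 5^(5 + 1) + 5^5 + 1; = 18751; G_3 = 18751−1 = 18750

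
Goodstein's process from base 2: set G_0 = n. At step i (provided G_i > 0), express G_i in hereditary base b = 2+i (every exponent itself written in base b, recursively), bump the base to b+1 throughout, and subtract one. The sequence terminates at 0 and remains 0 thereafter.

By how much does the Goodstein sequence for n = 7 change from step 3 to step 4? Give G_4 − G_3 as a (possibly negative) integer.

G_0=7  [base 2] 2^2 + 2 + 1  →[2↦3]→  3^3 + 3 + 1 = 31  −1 ⇒ G_1=30
G_1=30  [base 3] 3^3 + 3  →[3↦4]→  4^4 + 4 = 260  −1 ⇒ G_2=259
G_2=259  [base 4] 4^4 + 3  →[4↦5]→  5^5 + 3 = 3128  −1 ⇒ G_3=3127
G_3=3127  [base 5] 5^5 + 2  →[5↦6]→  6^6 + 2 = 46658  −1 ⇒ G_4=46657

43530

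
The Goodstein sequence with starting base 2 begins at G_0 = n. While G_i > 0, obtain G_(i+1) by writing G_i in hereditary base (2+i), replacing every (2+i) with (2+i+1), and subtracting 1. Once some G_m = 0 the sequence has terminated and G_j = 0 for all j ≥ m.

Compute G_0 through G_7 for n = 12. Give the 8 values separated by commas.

12, 107, 1065, 15685, 280019, 5764910, 134217867, 3486784574

(0) 12|_2 = 2^(2 + 1) + 2^2 ↦ 3^(3 + 1) + 3^3|_3 = 108 ⇒ 107
(1) 107|_3 = 3^(3 + 1) + 2·3^2 + 2·3 + 2 ↦ 4^(4 + 1) + 2·4^2 + 2·4 + 2|_4 = 1066 ⇒ 1065
(2) 1065|_4 = 4^(4 + 1) + 2·4^2 + 2·4 + 1 ↦ 5^(5 + 1) + 2·5^2 + 2·5 + 1|_5 = 15686 ⇒ 15685
(3) 15685|_5 = 5^(5 + 1) + 2·5^2 + 2·5 ↦ 6^(6 + 1) + 2·6^2 + 2·6|_6 = 280020 ⇒ 280019
(4) 280019|_6 = 6^(6 + 1) + 2·6^2 + 6 + 5 ↦ 7^(7 + 1) + 2·7^2 + 7 + 5|_7 = 5764911 ⇒ 5764910
(5) 5764910|_7 = 7^(7 + 1) + 2·7^2 + 7 + 4 ↦ 8^(8 + 1) + 2·8^2 + 8 + 4|_8 = 134217868 ⇒ 134217867
(6) 134217867|_8 = 8^(8 + 1) + 2·8^2 + 8 + 3 ↦ 9^(9 + 1) + 2·9^2 + 9 + 3|_9 = 3486784575 ⇒ 3486784574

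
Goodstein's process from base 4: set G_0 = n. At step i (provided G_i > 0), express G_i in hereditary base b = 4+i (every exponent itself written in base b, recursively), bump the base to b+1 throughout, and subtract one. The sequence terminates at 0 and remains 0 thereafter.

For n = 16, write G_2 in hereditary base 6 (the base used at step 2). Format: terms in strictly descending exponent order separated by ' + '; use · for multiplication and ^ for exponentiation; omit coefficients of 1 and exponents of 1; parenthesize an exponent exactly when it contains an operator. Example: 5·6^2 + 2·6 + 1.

4·6 + 3

G_0=16  [base 4] 4^2  →[4↦5]→  5^2 = 25  −1 ⇒ G_1=24
G_1=24  [base 5] 4·5 + 4  →[5↦6]→  4·6 + 4 = 28  −1 ⇒ G_2=27
G_2=27  [base 6] 4·6 + 3  →[6↦7]→  4·7 + 3 = 31  −1 ⇒ G_3=30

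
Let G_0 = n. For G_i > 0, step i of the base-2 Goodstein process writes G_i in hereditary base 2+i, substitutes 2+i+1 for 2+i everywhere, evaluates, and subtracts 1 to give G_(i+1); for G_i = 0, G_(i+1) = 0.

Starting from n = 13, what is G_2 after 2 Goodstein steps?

1279

step 0: 13 = 2^(2 + 1) + 2^2 + 1; sub 3 for 2: 3^(3 + 1) + 3^3 + 1; = 109; G_1 = 109−1 = 108
step 1: 108 = 3^(3 + 1) + 3^3; sub 4 for 3: 4^(4 + 1) + 4^4; = 1280; G_2 = 1280−1 = 1279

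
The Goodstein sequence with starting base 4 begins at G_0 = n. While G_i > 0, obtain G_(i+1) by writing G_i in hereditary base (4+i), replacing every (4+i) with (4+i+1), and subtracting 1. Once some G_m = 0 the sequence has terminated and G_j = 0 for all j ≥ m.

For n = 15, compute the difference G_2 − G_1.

2

15 —HB4→ 3·4 + 3 —bump→ 3·5 + 3 = 18 —(−1)→ 17
17 —HB5→ 3·5 + 2 —bump→ 3·6 + 2 = 20 —(−1)→ 19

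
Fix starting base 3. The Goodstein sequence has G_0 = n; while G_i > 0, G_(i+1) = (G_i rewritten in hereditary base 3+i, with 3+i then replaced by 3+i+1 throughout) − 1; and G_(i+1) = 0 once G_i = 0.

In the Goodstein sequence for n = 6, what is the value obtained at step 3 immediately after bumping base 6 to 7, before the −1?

base 3: 6 = 2·3; at 4: 2·4 = 8; next = 7
base 4: 7 = 4 + 3; at 5: 5 + 3 = 8; next = 7
base 5: 7 = 5 + 2; at 6: 6 + 2 = 8; next = 7
base 6: 7 = 6 + 1; at 7: 7 + 1 = 8; next = 7

8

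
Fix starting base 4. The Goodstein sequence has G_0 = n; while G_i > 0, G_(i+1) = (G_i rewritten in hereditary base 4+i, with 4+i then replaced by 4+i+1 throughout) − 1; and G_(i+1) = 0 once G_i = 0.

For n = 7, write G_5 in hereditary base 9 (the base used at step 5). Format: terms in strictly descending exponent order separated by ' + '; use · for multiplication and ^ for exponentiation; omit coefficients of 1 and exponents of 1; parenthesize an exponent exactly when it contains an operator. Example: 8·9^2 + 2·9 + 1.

7 —HB4→ 4 + 3 —bump→ 5 + 3 = 8 —(−1)→ 7
7 —HB5→ 5 + 2 —bump→ 6 + 2 = 8 —(−1)→ 7
7 —HB6→ 6 + 1 —bump→ 7 + 1 = 8 —(−1)→ 7
7 —HB7→ 7 —bump→ 8 = 8 —(−1)→ 7
7 —HB8→ 7 —bump→ 7 = 7 —(−1)→ 6

6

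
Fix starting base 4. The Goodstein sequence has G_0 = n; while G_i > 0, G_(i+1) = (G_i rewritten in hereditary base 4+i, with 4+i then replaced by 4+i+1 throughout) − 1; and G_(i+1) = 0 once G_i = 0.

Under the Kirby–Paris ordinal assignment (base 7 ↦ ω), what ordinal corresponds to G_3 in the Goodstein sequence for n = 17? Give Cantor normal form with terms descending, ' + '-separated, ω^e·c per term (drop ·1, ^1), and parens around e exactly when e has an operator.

ω·5 + 4

i=0: 17 = 4^2 + 1 (b=4); 4→5: 5^2 + 1 = 26; 26−1 = 25
i=1: 25 = 5^2 (b=5); 5→6: 6^2 = 36; 36−1 = 35
i=2: 35 = 5·6 + 5 (b=6); 6→7: 5·7 + 5 = 40; 40−1 = 39
i=3: 39 = 5·7 + 4 (b=7); 7→8: 5·8 + 4 = 44; 44−1 = 43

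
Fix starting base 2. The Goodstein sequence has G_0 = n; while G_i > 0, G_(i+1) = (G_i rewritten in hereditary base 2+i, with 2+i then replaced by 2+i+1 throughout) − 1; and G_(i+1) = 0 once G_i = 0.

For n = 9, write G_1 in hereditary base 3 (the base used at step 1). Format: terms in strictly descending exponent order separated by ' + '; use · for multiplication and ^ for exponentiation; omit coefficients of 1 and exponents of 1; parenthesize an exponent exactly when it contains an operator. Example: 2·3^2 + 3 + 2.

3^(3 + 1)

G_0 = 9. HB_2(9) = 2^(2 + 1) + 1. Bump = 82. G_1 = 81.
G_1 = 81. HB_3(81) = 3^(3 + 1). Bump = 1024. G_2 = 1023.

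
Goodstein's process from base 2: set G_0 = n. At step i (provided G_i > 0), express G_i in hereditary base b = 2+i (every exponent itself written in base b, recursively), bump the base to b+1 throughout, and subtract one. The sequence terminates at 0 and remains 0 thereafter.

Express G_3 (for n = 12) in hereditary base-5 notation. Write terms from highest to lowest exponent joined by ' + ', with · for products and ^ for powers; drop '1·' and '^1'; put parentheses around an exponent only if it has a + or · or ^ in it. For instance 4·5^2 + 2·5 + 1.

G_0=12  [base 2] 2^(2 + 1) + 2^2  →[2↦3]→  3^(3 + 1) + 3^3 = 108  −1 ⇒ G_1=107
G_1=107  [base 3] 3^(3 + 1) + 2·3^2 + 2·3 + 2  →[3↦4]→  4^(4 + 1) + 2·4^2 + 2·4 + 2 = 1066  −1 ⇒ G_2=1065
G_2=1065  [base 4] 4^(4 + 1) + 2·4^2 + 2·4 + 1  →[4↦5]→  5^(5 + 1) + 2·5^2 + 2·5 + 1 = 15686  −1 ⇒ G_3=15685
G_3=15685  [base 5] 5^(5 + 1) + 2·5^2 + 2·5  →[5↦6]→  6^(6 + 1) + 2·6^2 + 2·6 = 280020  −1 ⇒ G_4=280019

5^(5 + 1) + 2·5^2 + 2·5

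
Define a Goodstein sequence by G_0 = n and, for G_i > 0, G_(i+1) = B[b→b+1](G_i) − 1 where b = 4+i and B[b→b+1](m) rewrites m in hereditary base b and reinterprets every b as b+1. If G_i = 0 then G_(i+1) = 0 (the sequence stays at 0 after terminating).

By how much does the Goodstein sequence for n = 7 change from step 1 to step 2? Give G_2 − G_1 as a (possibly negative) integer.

step 0: 7 = 4 + 3; sub 5 for 4: 5 + 3; = 8; G_1 = 8−1 = 7
step 1: 7 = 5 + 2; sub 6 for 5: 6 + 2; = 8; G_2 = 8−1 = 7

0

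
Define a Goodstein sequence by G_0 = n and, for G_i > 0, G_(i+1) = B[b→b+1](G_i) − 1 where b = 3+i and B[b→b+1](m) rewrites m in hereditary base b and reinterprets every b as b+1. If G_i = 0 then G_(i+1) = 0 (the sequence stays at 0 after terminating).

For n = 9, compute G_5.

23

[0] 9 ≡ 3^2 (base 3). Lift 4: 16. −1: 15.
[1] 15 ≡ 3·4 + 3 (base 4). Lift 5: 18. −1: 17.
[2] 17 ≡ 3·5 + 2 (base 5). Lift 6: 20. −1: 19.
[3] 19 ≡ 3·6 + 1 (base 6). Lift 7: 22. −1: 21.
[4] 21 ≡ 3·7 (base 7). Lift 8: 24. −1: 23.
[5] 23 ≡ 2·8 + 7 (base 8). Lift 9: 25. −1: 24.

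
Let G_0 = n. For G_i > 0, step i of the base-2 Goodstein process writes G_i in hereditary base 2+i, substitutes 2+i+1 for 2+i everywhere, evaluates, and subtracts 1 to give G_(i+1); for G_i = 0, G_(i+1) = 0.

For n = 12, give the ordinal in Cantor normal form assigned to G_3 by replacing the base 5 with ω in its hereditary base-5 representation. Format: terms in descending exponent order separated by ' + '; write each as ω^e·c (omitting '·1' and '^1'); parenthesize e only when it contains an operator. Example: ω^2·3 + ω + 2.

(0) 12|_2 = 2^(2 + 1) + 2^2 ↦ 3^(3 + 1) + 3^3|_3 = 108 ⇒ 107
(1) 107|_3 = 3^(3 + 1) + 2·3^2 + 2·3 + 2 ↦ 4^(4 + 1) + 2·4^2 + 2·4 + 2|_4 = 1066 ⇒ 1065
(2) 1065|_4 = 4^(4 + 1) + 2·4^2 + 2·4 + 1 ↦ 5^(5 + 1) + 2·5^2 + 2·5 + 1|_5 = 15686 ⇒ 15685

ω^(ω + 1) + ω^2·2 + ω·2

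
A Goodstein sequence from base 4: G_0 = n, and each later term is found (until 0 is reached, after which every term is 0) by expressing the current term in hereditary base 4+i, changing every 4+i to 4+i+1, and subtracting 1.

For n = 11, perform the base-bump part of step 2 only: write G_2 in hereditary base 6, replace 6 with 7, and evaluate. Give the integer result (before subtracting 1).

15

G_0=11  [base 4] 2·4 + 3  →[4↦5]→  2·5 + 3 = 13  −1 ⇒ G_1=12
G_1=12  [base 5] 2·5 + 2  →[5↦6]→  2·6 + 2 = 14  −1 ⇒ G_2=13
G_2=13  [base 6] 2·6 + 1  →[6↦7]→  2·7 + 1 = 15  −1 ⇒ G_3=14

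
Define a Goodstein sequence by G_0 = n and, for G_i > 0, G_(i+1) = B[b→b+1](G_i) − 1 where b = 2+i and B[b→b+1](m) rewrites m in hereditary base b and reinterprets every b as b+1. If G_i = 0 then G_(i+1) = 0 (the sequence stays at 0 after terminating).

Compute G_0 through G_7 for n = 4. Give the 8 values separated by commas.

[0] 4 ≡ 2^2 (base 2). Lift 3: 27. −1: 26.
[1] 26 ≡ 2·3^2 + 2·3 + 2 (base 3). Lift 4: 42. −1: 41.
[2] 41 ≡ 2·4^2 + 2·4 + 1 (base 4). Lift 5: 61. −1: 60.
[3] 60 ≡ 2·5^2 + 2·5 (base 5). Lift 6: 84. −1: 83.
[4] 83 ≡ 2·6^2 + 6 + 5 (base 6). Lift 7: 110. −1: 109.
[5] 109 ≡ 2·7^2 + 7 + 4 (base 7). Lift 8: 140. −1: 139.
[6] 139 ≡ 2·8^2 + 8 + 3 (base 8). Lift 9: 174. −1: 173.

4, 26, 41, 60, 83, 109, 139, 173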